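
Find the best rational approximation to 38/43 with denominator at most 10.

Expand x = 38/43 as a continued fraction with the Euclidean algorithm:
  38 = 0*43 + 38, so a_0 = 0.
  43 = 1*38 + 5, so a_1 = 1.
  38 = 7*5 + 3, so a_2 = 7.
  5 = 1*3 + 2, so a_3 = 1.
  3 = 1*2 + 1, so a_4 = 1.
  2 = 2*1 + 0, so a_5 = 2.
so x = [0; 1, 7, 1, 1, 2].
Convergents (p_i = a_i*p_{i-1} + p_{i-2}, q_i = a_i*q_{i-1} + q_{i-2} with p_{-2}=0, p_{-1}=1, q_{-2}=1, q_{-1}=0), until the denominator exceeds 10:
  i=0: a_0=0, p_0 = 0*1 + 0 = 0, q_0 = 0*0 + 1 = 1.
  i=1: a_1=1, p_1 = 1*0 + 1 = 1, q_1 = 1*1 + 0 = 1.
  i=2: a_2=7, p_2 = 7*1 + 0 = 7, q_2 = 7*1 + 1 = 8.
  i=3: a_3=1, p_3 = 1*7 + 1 = 8, q_3 = 1*8 + 1 = 9.
  i=4: a_4=1, p_4 = 1*8 + 7 = 15, q_4 = 1*9 + 8 = 17.
q_4 = 17 > 10, so the last convergent with denominator <= 10 is p_3/q_3 = 8/9.
The closest fraction with denominator <= 10 is either p_3/q_3 or the intermediate fraction (k*p_3 + p_2)/(k*q_3 + q_2) with the largest k >= 1 whose denominator stays <= 10; these approach x as k grows, and every other convergent or intermediate fraction in range is farther away.
Largest k: floor((10 - q_2)/q_3) = floor((10 - 8)/9) = 0.
Since k = 0, no intermediate fraction beyond p_3/q_3 has denominator <= 10, so the convergent 8/9 is the closest (its error is |38*9 - 8*43|/(43*9) = 2/387).

8/9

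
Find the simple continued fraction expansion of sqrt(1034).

[32; (6, 2, 2, 2, 6, 64)]

Write x_i = (sqrt(1034) + m_i)/d_i with (m_0, d_0) = (0, 1). a_0 = floor(sqrt(1034)) = 32, since 32^2 = 1024 <= 1034 < 1089 = 33^2.
Iterate m_{i+1} = d_i*a_i - m_i, d_{i+1} = (1034 - m_{i+1}^2)/d_i, a_{i+1} = floor((a_0 + m_{i+1})/d_{i+1}):
  m_1 = 1*32 - 0 = 32, d_1 = (1034 - 32^2)/1 = 10/1 = 10, a_1 = floor((32 + 32)/10) = 6.
  m_2 = 10*6 - 32 = 28, d_2 = (1034 - 28^2)/10 = 250/10 = 25, a_2 = floor((32 + 28)/25) = 2.
  m_3 = 25*2 - 28 = 22, d_3 = (1034 - 22^2)/25 = 550/25 = 22, a_3 = floor((32 + 22)/22) = 2.
  m_4 = 22*2 - 22 = 22, d_4 = (1034 - 22^2)/22 = 550/22 = 25, a_4 = floor((32 + 22)/25) = 2.
  m_5 = 25*2 - 22 = 28, d_5 = (1034 - 28^2)/25 = 250/25 = 10, a_5 = floor((32 + 28)/10) = 6.
  m_6 = 10*6 - 28 = 32, d_6 = (1034 - 32^2)/10 = 10/10 = 1, a_6 = floor((32 + 32)/1) = 64.
  m_7 = 1*64 - 32 = 32, d_7 = (1034 - 32^2)/1 = 10/1 = 10: (m_7, d_7) = (m_1, d_1) = (32, 10), so from here the quotients repeat a_1, ..., a_6; the period length is 6.
Hence the expansion of sqrt(1034) is a_0 = 32 followed by the repeating block 6, 2, 2, 2, 6, 64 (period 6).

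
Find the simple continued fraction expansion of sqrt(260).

[16; (8, 32)]

Write x_i = (sqrt(260) + m_i)/d_i with (m_0, d_0) = (0, 1). a_0 = floor(sqrt(260)) = 16, since 16^2 = 256 <= 260 < 289 = 17^2.
Iterate m_{i+1} = d_i*a_i - m_i, d_{i+1} = (260 - m_{i+1}^2)/d_i, a_{i+1} = floor((a_0 + m_{i+1})/d_{i+1}):
  m_1 = 1*16 - 0 = 16, d_1 = (260 - 16^2)/1 = 4/1 = 4, a_1 = floor((16 + 16)/4) = 8.
  m_2 = 4*8 - 16 = 16, d_2 = (260 - 16^2)/4 = 4/4 = 1, a_2 = floor((16 + 16)/1) = 32.
  m_3 = 1*32 - 16 = 16, d_3 = (260 - 16^2)/1 = 4/1 = 4: (m_3, d_3) = (m_1, d_1) = (16, 4), so from here the quotients repeat a_1, a_2; the period length is 2.
Hence the expansion of sqrt(260) is a_0 = 16 followed by the repeating block 8, 32 (period 2).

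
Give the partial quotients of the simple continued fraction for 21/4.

Run the Euclidean algorithm on 21 and 4; the successive quotients are the partial quotients a_0, a_1, ... (each step inverts the fractional part left over by the previous one):
  21 = 5*4 + 1, so a_0 = 5.
  4 = 4*1 + 0, so a_1 = 4.
The remainder reaches 0 after 2 divisions, so the expansion has 2 partial quotients, read off in order.

[5; 4]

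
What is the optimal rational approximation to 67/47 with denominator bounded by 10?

10/7

Expand x = 67/47 as a continued fraction with the Euclidean algorithm:
  67 = 1*47 + 20, so a_0 = 1.
  47 = 2*20 + 7, so a_1 = 2.
  20 = 2*7 + 6, so a_2 = 2.
  7 = 1*6 + 1, so a_3 = 1.
  6 = 6*1 + 0, so a_4 = 6.
so x = [1; 2, 2, 1, 6].
Convergents (p_i = a_i*p_{i-1} + p_{i-2}, q_i = a_i*q_{i-1} + q_{i-2} with p_{-2}=0, p_{-1}=1, q_{-2}=1, q_{-1}=0), until the denominator exceeds 10:
  i=0: a_0=1, p_0 = 1*1 + 0 = 1, q_0 = 1*0 + 1 = 1.
  i=1: a_1=2, p_1 = 2*1 + 1 = 3, q_1 = 2*1 + 0 = 2.
  i=2: a_2=2, p_2 = 2*3 + 1 = 7, q_2 = 2*2 + 1 = 5.
  i=3: a_3=1, p_3 = 1*7 + 3 = 10, q_3 = 1*5 + 2 = 7.
  i=4: a_4=6, p_4 = 6*10 + 7 = 67, q_4 = 6*7 + 5 = 47.
q_4 = 47 > 10, so the last convergent with denominator <= 10 is p_3/q_3 = 10/7.
The closest fraction with denominator <= 10 is either p_3/q_3 or the intermediate fraction (k*p_3 + p_2)/(k*q_3 + q_2) with the largest k >= 1 whose denominator stays <= 10; these approach x as k grows, and every other convergent or intermediate fraction in range is farther away.
Largest k: floor((10 - q_2)/q_3) = floor((10 - 5)/7) = 0.
Since k = 0, no intermediate fraction beyond p_3/q_3 has denominator <= 10, so the convergent 10/7 is the closest (its error is |67*7 - 10*47|/(47*7) = 1/329).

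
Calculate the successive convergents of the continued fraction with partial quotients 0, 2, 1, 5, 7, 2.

0/1, 1/2, 1/3, 6/17, 43/122, 92/261

Using the convergent recurrence p_i = a_i*p_{i-1} + p_{i-2}, q_i = a_i*q_{i-1} + q_{i-2} with p_{-2}=0, p_{-1}=1, q_{-2}=1, q_{-1}=0:
  i=0: a_0=0, p_0 = 0*1 + 0 = 0, q_0 = 0*0 + 1 = 1.
  i=1: a_1=2, p_1 = 2*0 + 1 = 1, q_1 = 2*1 + 0 = 2.
  i=2: a_2=1, p_2 = 1*1 + 0 = 1, q_2 = 1*2 + 1 = 3.
  i=3: a_3=5, p_3 = 5*1 + 1 = 6, q_3 = 5*3 + 2 = 17.
  i=4: a_4=7, p_4 = 7*6 + 1 = 43, q_4 = 7*17 + 3 = 122.
  i=5: a_5=2, p_5 = 2*43 + 6 = 92, q_5 = 2*122 + 17 = 261.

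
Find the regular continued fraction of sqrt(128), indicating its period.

[11; (3, 5, 3, 22)]

Write x_i = (sqrt(128) + m_i)/d_i with (m_0, d_0) = (0, 1). a_0 = floor(sqrt(128)) = 11, since 11^2 = 121 <= 128 < 144 = 12^2.
Iterate m_{i+1} = d_i*a_i - m_i, d_{i+1} = (128 - m_{i+1}^2)/d_i, a_{i+1} = floor((a_0 + m_{i+1})/d_{i+1}):
  m_1 = 1*11 - 0 = 11, d_1 = (128 - 11^2)/1 = 7/1 = 7, a_1 = floor((11 + 11)/7) = 3.
  m_2 = 7*3 - 11 = 10, d_2 = (128 - 10^2)/7 = 28/7 = 4, a_2 = floor((11 + 10)/4) = 5.
  m_3 = 4*5 - 10 = 10, d_3 = (128 - 10^2)/4 = 28/4 = 7, a_3 = floor((11 + 10)/7) = 3.
  m_4 = 7*3 - 10 = 11, d_4 = (128 - 11^2)/7 = 7/7 = 1, a_4 = floor((11 + 11)/1) = 22.
  m_5 = 1*22 - 11 = 11, d_5 = (128 - 11^2)/1 = 7/1 = 7: (m_5, d_5) = (m_1, d_1) = (11, 7), so from here the quotients repeat a_1, ..., a_4; the period length is 4.
Hence the expansion of sqrt(128) is a_0 = 11 followed by the repeating block 3, 5, 3, 22 (period 4).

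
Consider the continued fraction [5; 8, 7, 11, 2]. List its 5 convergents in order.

5/1, 41/8, 292/57, 3253/635, 6798/1327

Using the convergent recurrence p_i = a_i*p_{i-1} + p_{i-2}, q_i = a_i*q_{i-1} + q_{i-2} with p_{-2}=0, p_{-1}=1, q_{-2}=1, q_{-1}=0:
  i=0: a_0=5, p_0 = 5*1 + 0 = 5, q_0 = 5*0 + 1 = 1.
  i=1: a_1=8, p_1 = 8*5 + 1 = 41, q_1 = 8*1 + 0 = 8.
  i=2: a_2=7, p_2 = 7*41 + 5 = 292, q_2 = 7*8 + 1 = 57.
  i=3: a_3=11, p_3 = 11*292 + 41 = 3253, q_3 = 11*57 + 8 = 635.
  i=4: a_4=2, p_4 = 2*3253 + 292 = 6798, q_4 = 2*635 + 57 = 1327.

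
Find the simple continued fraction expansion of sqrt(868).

Write x_i = (sqrt(868) + m_i)/d_i with (m_0, d_0) = (0, 1). a_0 = floor(sqrt(868)) = 29, since 29^2 = 841 <= 868 < 900 = 30^2.
Iterate m_{i+1} = d_i*a_i - m_i, d_{i+1} = (868 - m_{i+1}^2)/d_i, a_{i+1} = floor((a_0 + m_{i+1})/d_{i+1}):
  m_1 = 1*29 - 0 = 29, d_1 = (868 - 29^2)/1 = 27/1 = 27, a_1 = floor((29 + 29)/27) = 2.
  m_2 = 27*2 - 29 = 25, d_2 = (868 - 25^2)/27 = 243/27 = 9, a_2 = floor((29 + 25)/9) = 6.
  m_3 = 9*6 - 25 = 29, d_3 = (868 - 29^2)/9 = 27/9 = 3, a_3 = floor((29 + 29)/3) = 19.
  m_4 = 3*19 - 29 = 28, d_4 = (868 - 28^2)/3 = 84/3 = 28, a_4 = floor((29 + 28)/28) = 2.
  m_5 = 28*2 - 28 = 28, d_5 = (868 - 28^2)/28 = 84/28 = 3, a_5 = floor((29 + 28)/3) = 19.
  m_6 = 3*19 - 28 = 29, d_6 = (868 - 29^2)/3 = 27/3 = 9, a_6 = floor((29 + 29)/9) = 6.
  m_7 = 9*6 - 29 = 25, d_7 = (868 - 25^2)/9 = 243/9 = 27, a_7 = floor((29 + 25)/27) = 2.
  m_8 = 27*2 - 25 = 29, d_8 = (868 - 29^2)/27 = 27/27 = 1, a_8 = floor((29 + 29)/1) = 58.
  m_9 = 1*58 - 29 = 29, d_9 = (868 - 29^2)/1 = 27/1 = 27: (m_9, d_9) = (m_1, d_1) = (29, 27), so from here the quotients repeat a_1, ..., a_8; the period length is 8.
Hence the expansion of sqrt(868) is a_0 = 29 followed by the repeating block 2, 6, 19, 2, 19, 6, 2, 58 (period 8).

[29; (2, 6, 19, 2, 19, 6, 2, 58)]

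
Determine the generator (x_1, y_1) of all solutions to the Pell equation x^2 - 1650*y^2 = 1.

(x, y) = (8449, 208)

First expand sqrt(1650) as a continued fraction. With x_i = (sqrt(1650) + m_i)/d_i and (m_0, d_0) = (0, 1): a_0 = floor(sqrt(1650)) = 40, since 40^2 = 1600 <= 1650 < 1681 = 41^2.
Iterate m_{i+1} = d_i*a_i - m_i, d_{i+1} = (1650 - m_{i+1}^2)/d_i, a_{i+1} = floor((a_0 + m_{i+1})/d_{i+1}):
  m_1 = 1*40 - 0 = 40, d_1 = (1650 - 40^2)/1 = 50/1 = 50, a_1 = floor((40 + 40)/50) = 1.
  m_2 = 50*1 - 40 = 10, d_2 = (1650 - 10^2)/50 = 1550/50 = 31, a_2 = floor((40 + 10)/31) = 1.
  m_3 = 31*1 - 10 = 21, d_3 = (1650 - 21^2)/31 = 1209/31 = 39, a_3 = floor((40 + 21)/39) = 1.
  m_4 = 39*1 - 21 = 18, d_4 = (1650 - 18^2)/39 = 1326/39 = 34, a_4 = floor((40 + 18)/34) = 1.
  m_5 = 34*1 - 18 = 16, d_5 = (1650 - 16^2)/34 = 1394/34 = 41, a_5 = floor((40 + 16)/41) = 1.
  m_6 = 41*1 - 16 = 25, d_6 = (1650 - 25^2)/41 = 1025/41 = 25, a_6 = floor((40 + 25)/25) = 2.
  m_7 = 25*2 - 25 = 25, d_7 = (1650 - 25^2)/25 = 1025/25 = 41, a_7 = floor((40 + 25)/41) = 1.
  m_8 = 41*1 - 25 = 16, d_8 = (1650 - 16^2)/41 = 1394/41 = 34, a_8 = floor((40 + 16)/34) = 1.
  m_9 = 34*1 - 16 = 18, d_9 = (1650 - 18^2)/34 = 1326/34 = 39, a_9 = floor((40 + 18)/39) = 1.
  m_10 = 39*1 - 18 = 21, d_10 = (1650 - 21^2)/39 = 1209/39 = 31, a_10 = floor((40 + 21)/31) = 1.
  m_11 = 31*1 - 21 = 10, d_11 = (1650 - 10^2)/31 = 1550/31 = 50, a_11 = floor((40 + 10)/50) = 1.
  m_12 = 50*1 - 10 = 40, d_12 = (1650 - 40^2)/50 = 50/50 = 1, a_12 = floor((40 + 40)/1) = 80.
  m_13 = 1*80 - 40 = 40, d_13 = (1650 - 40^2)/1 = 50/1 = 50: (m_13, d_13) = (m_1, d_1) = (40, 50), so from here the quotients repeat a_1, ..., a_12; the period length is 12.
So sqrt(1650) = [40; (1, 1, 1, 1, 1, 2, 1, 1, 1, 1, 1, 80)] with period length k = 12.
k is even, so the fundamental solution of x^2 - 1650y^2 = 1 is (p_{k-1}, q_{k-1}) = (p_11, q_11); compute convergents through index 11.
Convergents (p_i = a_i*p_{i-1} + p_{i-2}, q_i = a_i*q_{i-1} + q_{i-2} with p_{-2}=0, p_{-1}=1, q_{-2}=1, q_{-1}=0):
  i=0: a_0=40, p_0 = 40*1 + 0 = 40, q_0 = 40*0 + 1 = 1.
  i=1: a_1=1, p_1 = 1*40 + 1 = 41, q_1 = 1*1 + 0 = 1.
  i=2: a_2=1, p_2 = 1*41 + 40 = 81, q_2 = 1*1 + 1 = 2.
  i=3: a_3=1, p_3 = 1*81 + 41 = 122, q_3 = 1*2 + 1 = 3.
  i=4: a_4=1, p_4 = 1*122 + 81 = 203, q_4 = 1*3 + 2 = 5.
  i=5: a_5=1, p_5 = 1*203 + 122 = 325, q_5 = 1*5 + 3 = 8.
  i=6: a_6=2, p_6 = 2*325 + 203 = 853, q_6 = 2*8 + 5 = 21.
  i=7: a_7=1, p_7 = 1*853 + 325 = 1178, q_7 = 1*21 + 8 = 29.
  i=8: a_8=1, p_8 = 1*1178 + 853 = 2031, q_8 = 1*29 + 21 = 50.
  i=9: a_9=1, p_9 = 1*2031 + 1178 = 3209, q_9 = 1*50 + 29 = 79.
  i=10: a_10=1, p_10 = 1*3209 + 2031 = 5240, q_10 = 1*79 + 50 = 129.
  i=11: a_11=1, p_11 = 1*5240 + 3209 = 8449, q_11 = 1*129 + 79 = 208.
Check: 8449^2 - 1650*208^2 = 71385601 - 71385600 = 1, so (x, y) = (8449, 208) solves the equation, and by the theorem it is the least positive solution.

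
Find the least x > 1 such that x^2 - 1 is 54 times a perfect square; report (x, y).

First expand sqrt(54) as a continued fraction. With x_i = (sqrt(54) + m_i)/d_i and (m_0, d_0) = (0, 1): a_0 = floor(sqrt(54)) = 7, since 7^2 = 49 <= 54 < 64 = 8^2.
Iterate m_{i+1} = d_i*a_i - m_i, d_{i+1} = (54 - m_{i+1}^2)/d_i, a_{i+1} = floor((a_0 + m_{i+1})/d_{i+1}):
  m_1 = 1*7 - 0 = 7, d_1 = (54 - 7^2)/1 = 5/1 = 5, a_1 = floor((7 + 7)/5) = 2.
  m_2 = 5*2 - 7 = 3, d_2 = (54 - 3^2)/5 = 45/5 = 9, a_2 = floor((7 + 3)/9) = 1.
  m_3 = 9*1 - 3 = 6, d_3 = (54 - 6^2)/9 = 18/9 = 2, a_3 = floor((7 + 6)/2) = 6.
  m_4 = 2*6 - 6 = 6, d_4 = (54 - 6^2)/2 = 18/2 = 9, a_4 = floor((7 + 6)/9) = 1.
  m_5 = 9*1 - 6 = 3, d_5 = (54 - 3^2)/9 = 45/9 = 5, a_5 = floor((7 + 3)/5) = 2.
  m_6 = 5*2 - 3 = 7, d_6 = (54 - 7^2)/5 = 5/5 = 1, a_6 = floor((7 + 7)/1) = 14.
  m_7 = 1*14 - 7 = 7, d_7 = (54 - 7^2)/1 = 5/1 = 5: (m_7, d_7) = (m_1, d_1) = (7, 5), so from here the quotients repeat a_1, ..., a_6; the period length is 6.
So sqrt(54) = [7; (2, 1, 6, 1, 2, 14)] with period length k = 6.
k is even, so the fundamental solution of x^2 - 54y^2 = 1 is (p_{k-1}, q_{k-1}) = (p_5, q_5); compute convergents through index 5.
Convergents (p_i = a_i*p_{i-1} + p_{i-2}, q_i = a_i*q_{i-1} + q_{i-2} with p_{-2}=0, p_{-1}=1, q_{-2}=1, q_{-1}=0):
  i=0: a_0=7, p_0 = 7*1 + 0 = 7, q_0 = 7*0 + 1 = 1.
  i=1: a_1=2, p_1 = 2*7 + 1 = 15, q_1 = 2*1 + 0 = 2.
  i=2: a_2=1, p_2 = 1*15 + 7 = 22, q_2 = 1*2 + 1 = 3.
  i=3: a_3=6, p_3 = 6*22 + 15 = 147, q_3 = 6*3 + 2 = 20.
  i=4: a_4=1, p_4 = 1*147 + 22 = 169, q_4 = 1*20 + 3 = 23.
  i=5: a_5=2, p_5 = 2*169 + 147 = 485, q_5 = 2*23 + 20 = 66.
Check: 485^2 - 54*66^2 = 235225 - 235224 = 1, so (x, y) = (485, 66) solves the equation, and by the theorem it is the least positive solution.

(x, y) = (485, 66)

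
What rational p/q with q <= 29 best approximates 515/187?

11/4

Expand x = 515/187 as a continued fraction with the Euclidean algorithm:
  515 = 2*187 + 141, so a_0 = 2.
  187 = 1*141 + 46, so a_1 = 1.
  141 = 3*46 + 3, so a_2 = 3.
  46 = 15*3 + 1, so a_3 = 15.
  3 = 3*1 + 0, so a_4 = 3.
so x = [2; 1, 3, 15, 3].
Convergents (p_i = a_i*p_{i-1} + p_{i-2}, q_i = a_i*q_{i-1} + q_{i-2} with p_{-2}=0, p_{-1}=1, q_{-2}=1, q_{-1}=0), until the denominator exceeds 29:
  i=0: a_0=2, p_0 = 2*1 + 0 = 2, q_0 = 2*0 + 1 = 1.
  i=1: a_1=1, p_1 = 1*2 + 1 = 3, q_1 = 1*1 + 0 = 1.
  i=2: a_2=3, p_2 = 3*3 + 2 = 11, q_2 = 3*1 + 1 = 4.
  i=3: a_3=15, p_3 = 15*11 + 3 = 168, q_3 = 15*4 + 1 = 61.
q_3 = 61 > 29, so the last convergent with denominator <= 29 is p_2/q_2 = 11/4.
The closest fraction with denominator <= 29 is either p_2/q_2 or the intermediate fraction (k*p_2 + p_1)/(k*q_2 + q_1) with the largest k >= 1 whose denominator stays <= 29; these approach x as k grows, and every other convergent or intermediate fraction in range is farther away.
Largest k: floor((29 - q_1)/q_2) = floor((29 - 1)/4) = 7.
That gives (7*11 + 3)/(7*4 + 1) = 80/29.
Compare the errors: |x - 11/4| = |515*4 - 11*187|/(187*4) = 3/748, and |x - 80/29| = |515*29 - 80*187|/(187*29) = 25/5423.
Cross-multiplying, 3*5423 = 16269 < 18700 = 25*748, so 3/748 is smaller: the convergent 11/4 is closer to x than 80/29.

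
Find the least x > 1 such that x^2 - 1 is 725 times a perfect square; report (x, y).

(x, y) = (9801, 364)

First expand sqrt(725) as a continued fraction. With x_i = (sqrt(725) + m_i)/d_i and (m_0, d_0) = (0, 1): a_0 = floor(sqrt(725)) = 26, since 26^2 = 676 <= 725 < 729 = 27^2.
Iterate m_{i+1} = d_i*a_i - m_i, d_{i+1} = (725 - m_{i+1}^2)/d_i, a_{i+1} = floor((a_0 + m_{i+1})/d_{i+1}):
  m_1 = 1*26 - 0 = 26, d_1 = (725 - 26^2)/1 = 49/1 = 49, a_1 = floor((26 + 26)/49) = 1.
  m_2 = 49*1 - 26 = 23, d_2 = (725 - 23^2)/49 = 196/49 = 4, a_2 = floor((26 + 23)/4) = 12.
  m_3 = 4*12 - 23 = 25, d_3 = (725 - 25^2)/4 = 100/4 = 25, a_3 = floor((26 + 25)/25) = 2.
  m_4 = 25*2 - 25 = 25, d_4 = (725 - 25^2)/25 = 100/25 = 4, a_4 = floor((26 + 25)/4) = 12.
  m_5 = 4*12 - 25 = 23, d_5 = (725 - 23^2)/4 = 196/4 = 49, a_5 = floor((26 + 23)/49) = 1.
  m_6 = 49*1 - 23 = 26, d_6 = (725 - 26^2)/49 = 49/49 = 1, a_6 = floor((26 + 26)/1) = 52.
  m_7 = 1*52 - 26 = 26, d_7 = (725 - 26^2)/1 = 49/1 = 49: (m_7, d_7) = (m_1, d_1) = (26, 49), so from here the quotients repeat a_1, ..., a_6; the period length is 6.
So sqrt(725) = [26; (1, 12, 2, 12, 1, 52)] with period length k = 6.
k is even, so the fundamental solution of x^2 - 725y^2 = 1 is (p_{k-1}, q_{k-1}) = (p_5, q_5); compute convergents through index 5.
Convergents (p_i = a_i*p_{i-1} + p_{i-2}, q_i = a_i*q_{i-1} + q_{i-2} with p_{-2}=0, p_{-1}=1, q_{-2}=1, q_{-1}=0):
  i=0: a_0=26, p_0 = 26*1 + 0 = 26, q_0 = 26*0 + 1 = 1.
  i=1: a_1=1, p_1 = 1*26 + 1 = 27, q_1 = 1*1 + 0 = 1.
  i=2: a_2=12, p_2 = 12*27 + 26 = 350, q_2 = 12*1 + 1 = 13.
  i=3: a_3=2, p_3 = 2*350 + 27 = 727, q_3 = 2*13 + 1 = 27.
  i=4: a_4=12, p_4 = 12*727 + 350 = 9074, q_4 = 12*27 + 13 = 337.
  i=5: a_5=1, p_5 = 1*9074 + 727 = 9801, q_5 = 1*337 + 27 = 364.
Check: 9801^2 - 725*364^2 = 96059601 - 96059600 = 1, so (x, y) = (9801, 364) solves the equation, and by the theorem it is the least positive solution.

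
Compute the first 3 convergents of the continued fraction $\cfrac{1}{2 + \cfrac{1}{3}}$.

0/1, 1/2, 3/7

Using the convergent recurrence p_i = a_i*p_{i-1} + p_{i-2}, q_i = a_i*q_{i-1} + q_{i-2} with p_{-2}=0, p_{-1}=1, q_{-2}=1, q_{-1}=0:
  i=0: a_0=0, p_0 = 0*1 + 0 = 0, q_0 = 0*0 + 1 = 1.
  i=1: a_1=2, p_1 = 2*0 + 1 = 1, q_1 = 2*1 + 0 = 2.
  i=2: a_2=3, p_2 = 3*1 + 0 = 3, q_2 = 3*2 + 1 = 7.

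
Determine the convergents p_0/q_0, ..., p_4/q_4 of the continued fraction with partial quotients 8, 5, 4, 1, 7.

8/1, 41/5, 172/21, 213/26, 1663/203

Using the convergent recurrence p_i = a_i*p_{i-1} + p_{i-2}, q_i = a_i*q_{i-1} + q_{i-2} with p_{-2}=0, p_{-1}=1, q_{-2}=1, q_{-1}=0:
  i=0: a_0=8, p_0 = 8*1 + 0 = 8, q_0 = 8*0 + 1 = 1.
  i=1: a_1=5, p_1 = 5*8 + 1 = 41, q_1 = 5*1 + 0 = 5.
  i=2: a_2=4, p_2 = 4*41 + 8 = 172, q_2 = 4*5 + 1 = 21.
  i=3: a_3=1, p_3 = 1*172 + 41 = 213, q_3 = 1*21 + 5 = 26.
  i=4: a_4=7, p_4 = 7*213 + 172 = 1663, q_4 = 7*26 + 21 = 203.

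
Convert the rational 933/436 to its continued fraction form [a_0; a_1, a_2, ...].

[2; 7, 6, 1, 3, 2]

Run the Euclidean algorithm on 933 and 436; the successive quotients are the partial quotients a_0, a_1, ... (each step inverts the fractional part left over by the previous one):
  933 = 2*436 + 61, so a_0 = 2.
  436 = 7*61 + 9, so a_1 = 7.
  61 = 6*9 + 7, so a_2 = 6.
  9 = 1*7 + 2, so a_3 = 1.
  7 = 3*2 + 1, so a_4 = 3.
  2 = 2*1 + 0, so a_5 = 2.
The remainder reaches 0 after 6 divisions, so the expansion has 6 partial quotients, read off in order.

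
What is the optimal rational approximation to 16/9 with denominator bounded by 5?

Expand x = 16/9 as a continued fraction with the Euclidean algorithm:
  16 = 1*9 + 7, so a_0 = 1.
  9 = 1*7 + 2, so a_1 = 1.
  7 = 3*2 + 1, so a_2 = 3.
  2 = 2*1 + 0, so a_3 = 2.
so x = [1; 1, 3, 2].
Convergents (p_i = a_i*p_{i-1} + p_{i-2}, q_i = a_i*q_{i-1} + q_{i-2} with p_{-2}=0, p_{-1}=1, q_{-2}=1, q_{-1}=0), until the denominator exceeds 5:
  i=0: a_0=1, p_0 = 1*1 + 0 = 1, q_0 = 1*0 + 1 = 1.
  i=1: a_1=1, p_1 = 1*1 + 1 = 2, q_1 = 1*1 + 0 = 1.
  i=2: a_2=3, p_2 = 3*2 + 1 = 7, q_2 = 3*1 + 1 = 4.
  i=3: a_3=2, p_3 = 2*7 + 2 = 16, q_3 = 2*4 + 1 = 9.
q_3 = 9 > 5, so the last convergent with denominator <= 5 is p_2/q_2 = 7/4.
The closest fraction with denominator <= 5 is either p_2/q_2 or the intermediate fraction (k*p_2 + p_1)/(k*q_2 + q_1) with the largest k >= 1 whose denominator stays <= 5; these approach x as k grows, and every other convergent or intermediate fraction in range is farther away.
Largest k: floor((5 - q_1)/q_2) = floor((5 - 1)/4) = 1.
That gives (1*7 + 2)/(1*4 + 1) = 9/5.
Compare the errors: |x - 7/4| = |16*4 - 7*9|/(9*4) = 1/36, and |x - 9/5| = |16*5 - 9*9|/(9*5) = 1/45.
Cross-multiplying, 1*36 = 36 < 45 = 1*45, so 1/45 is smaller: the intermediate fraction 9/5 is closer to x than 7/4.

9/5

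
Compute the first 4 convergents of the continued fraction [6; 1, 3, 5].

Using the convergent recurrence p_i = a_i*p_{i-1} + p_{i-2}, q_i = a_i*q_{i-1} + q_{i-2} with p_{-2}=0, p_{-1}=1, q_{-2}=1, q_{-1}=0:
  i=0: a_0=6, p_0 = 6*1 + 0 = 6, q_0 = 6*0 + 1 = 1.
  i=1: a_1=1, p_1 = 1*6 + 1 = 7, q_1 = 1*1 + 0 = 1.
  i=2: a_2=3, p_2 = 3*7 + 6 = 27, q_2 = 3*1 + 1 = 4.
  i=3: a_3=5, p_3 = 5*27 + 7 = 142, q_3 = 5*4 + 1 = 21.

6/1, 7/1, 27/4, 142/21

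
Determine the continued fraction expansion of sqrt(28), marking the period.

Write x_i = (sqrt(28) + m_i)/d_i with (m_0, d_0) = (0, 1). a_0 = floor(sqrt(28)) = 5, since 5^2 = 25 <= 28 < 36 = 6^2.
Iterate m_{i+1} = d_i*a_i - m_i, d_{i+1} = (28 - m_{i+1}^2)/d_i, a_{i+1} = floor((a_0 + m_{i+1})/d_{i+1}):
  m_1 = 1*5 - 0 = 5, d_1 = (28 - 5^2)/1 = 3/1 = 3, a_1 = floor((5 + 5)/3) = 3.
  m_2 = 3*3 - 5 = 4, d_2 = (28 - 4^2)/3 = 12/3 = 4, a_2 = floor((5 + 4)/4) = 2.
  m_3 = 4*2 - 4 = 4, d_3 = (28 - 4^2)/4 = 12/4 = 3, a_3 = floor((5 + 4)/3) = 3.
  m_4 = 3*3 - 4 = 5, d_4 = (28 - 5^2)/3 = 3/3 = 1, a_4 = floor((5 + 5)/1) = 10.
  m_5 = 1*10 - 5 = 5, d_5 = (28 - 5^2)/1 = 3/1 = 3: (m_5, d_5) = (m_1, d_1) = (5, 3), so from here the quotients repeat a_1, ..., a_4; the period length is 4.
Hence the expansion of sqrt(28) is a_0 = 5 followed by the repeating block 3, 2, 3, 10 (period 4).

[5; (3, 2, 3, 10)]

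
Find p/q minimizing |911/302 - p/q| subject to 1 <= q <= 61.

181/60

Expand x = 911/302 as a continued fraction with the Euclidean algorithm:
  911 = 3*302 + 5, so a_0 = 3.
  302 = 60*5 + 2, so a_1 = 60.
  5 = 2*2 + 1, so a_2 = 2.
  2 = 2*1 + 0, so a_3 = 2.
so x = [3; 60, 2, 2].
Convergents (p_i = a_i*p_{i-1} + p_{i-2}, q_i = a_i*q_{i-1} + q_{i-2} with p_{-2}=0, p_{-1}=1, q_{-2}=1, q_{-1}=0), until the denominator exceeds 61:
  i=0: a_0=3, p_0 = 3*1 + 0 = 3, q_0 = 3*0 + 1 = 1.
  i=1: a_1=60, p_1 = 60*3 + 1 = 181, q_1 = 60*1 + 0 = 60.
  i=2: a_2=2, p_2 = 2*181 + 3 = 365, q_2 = 2*60 + 1 = 121.
q_2 = 121 > 61, so the last convergent with denominator <= 61 is p_1/q_1 = 181/60.
The closest fraction with denominator <= 61 is either p_1/q_1 or the intermediate fraction (k*p_1 + p_0)/(k*q_1 + q_0) with the largest k >= 1 whose denominator stays <= 61; these approach x as k grows, and every other convergent or intermediate fraction in range is farther away.
Largest k: floor((61 - q_0)/q_1) = floor((61 - 1)/60) = 1.
That gives (1*181 + 3)/(1*60 + 1) = 184/61.
Compare the errors: |x - 181/60| = |911*60 - 181*302|/(302*60) = 2/18120, and |x - 184/61| = |911*61 - 184*302|/(302*61) = 3/18422.
Cross-multiplying, 2*18422 = 36844 < 54360 = 3*18120, so 2/18120 is smaller: the convergent 181/60 is closer to x than 184/61.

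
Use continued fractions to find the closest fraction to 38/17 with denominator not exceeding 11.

20/9

Expand x = 38/17 as a continued fraction with the Euclidean algorithm:
  38 = 2*17 + 4, so a_0 = 2.
  17 = 4*4 + 1, so a_1 = 4.
  4 = 4*1 + 0, so a_2 = 4.
so x = [2; 4, 4].
Convergents (p_i = a_i*p_{i-1} + p_{i-2}, q_i = a_i*q_{i-1} + q_{i-2} with p_{-2}=0, p_{-1}=1, q_{-2}=1, q_{-1}=0), until the denominator exceeds 11:
  i=0: a_0=2, p_0 = 2*1 + 0 = 2, q_0 = 2*0 + 1 = 1.
  i=1: a_1=4, p_1 = 4*2 + 1 = 9, q_1 = 4*1 + 0 = 4.
  i=2: a_2=4, p_2 = 4*9 + 2 = 38, q_2 = 4*4 + 1 = 17.
q_2 = 17 > 11, so the last convergent with denominator <= 11 is p_1/q_1 = 9/4.
The closest fraction with denominator <= 11 is either p_1/q_1 or the intermediate fraction (k*p_1 + p_0)/(k*q_1 + q_0) with the largest k >= 1 whose denominator stays <= 11; these approach x as k grows, and every other convergent or intermediate fraction in range is farther away.
Largest k: floor((11 - q_0)/q_1) = floor((11 - 1)/4) = 2.
That gives (2*9 + 2)/(2*4 + 1) = 20/9.
Compare the errors: |x - 9/4| = |38*4 - 9*17|/(17*4) = 1/68, and |x - 20/9| = |38*9 - 20*17|/(17*9) = 2/153.
Cross-multiplying, 2*68 = 136 < 153 = 1*153, so 2/153 is smaller: the intermediate fraction 20/9 is closer to x than 9/4.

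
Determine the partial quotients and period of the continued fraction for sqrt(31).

[5; (1, 1, 3, 5, 3, 1, 1, 10)]

Write x_i = (sqrt(31) + m_i)/d_i with (m_0, d_0) = (0, 1). a_0 = floor(sqrt(31)) = 5, since 5^2 = 25 <= 31 < 36 = 6^2.
Iterate m_{i+1} = d_i*a_i - m_i, d_{i+1} = (31 - m_{i+1}^2)/d_i, a_{i+1} = floor((a_0 + m_{i+1})/d_{i+1}):
  m_1 = 1*5 - 0 = 5, d_1 = (31 - 5^2)/1 = 6/1 = 6, a_1 = floor((5 + 5)/6) = 1.
  m_2 = 6*1 - 5 = 1, d_2 = (31 - 1^2)/6 = 30/6 = 5, a_2 = floor((5 + 1)/5) = 1.
  m_3 = 5*1 - 1 = 4, d_3 = (31 - 4^2)/5 = 15/5 = 3, a_3 = floor((5 + 4)/3) = 3.
  m_4 = 3*3 - 4 = 5, d_4 = (31 - 5^2)/3 = 6/3 = 2, a_4 = floor((5 + 5)/2) = 5.
  m_5 = 2*5 - 5 = 5, d_5 = (31 - 5^2)/2 = 6/2 = 3, a_5 = floor((5 + 5)/3) = 3.
  m_6 = 3*3 - 5 = 4, d_6 = (31 - 4^2)/3 = 15/3 = 5, a_6 = floor((5 + 4)/5) = 1.
  m_7 = 5*1 - 4 = 1, d_7 = (31 - 1^2)/5 = 30/5 = 6, a_7 = floor((5 + 1)/6) = 1.
  m_8 = 6*1 - 1 = 5, d_8 = (31 - 5^2)/6 = 6/6 = 1, a_8 = floor((5 + 5)/1) = 10.
  m_9 = 1*10 - 5 = 5, d_9 = (31 - 5^2)/1 = 6/1 = 6: (m_9, d_9) = (m_1, d_1) = (5, 6), so from here the quotients repeat a_1, ..., a_8; the period length is 8.
Hence the expansion of sqrt(31) is a_0 = 5 followed by the repeating block 1, 1, 3, 5, 3, 1, 1, 10 (period 8).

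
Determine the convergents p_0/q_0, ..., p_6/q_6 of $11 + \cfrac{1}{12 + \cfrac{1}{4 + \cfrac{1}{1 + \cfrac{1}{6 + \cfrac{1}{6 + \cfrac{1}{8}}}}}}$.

11/1, 133/12, 543/49, 676/61, 4599/415, 28270/2551, 230759/20823

Using the convergent recurrence p_i = a_i*p_{i-1} + p_{i-2}, q_i = a_i*q_{i-1} + q_{i-2} with p_{-2}=0, p_{-1}=1, q_{-2}=1, q_{-1}=0:
  i=0: a_0=11, p_0 = 11*1 + 0 = 11, q_0 = 11*0 + 1 = 1.
  i=1: a_1=12, p_1 = 12*11 + 1 = 133, q_1 = 12*1 + 0 = 12.
  i=2: a_2=4, p_2 = 4*133 + 11 = 543, q_2 = 4*12 + 1 = 49.
  i=3: a_3=1, p_3 = 1*543 + 133 = 676, q_3 = 1*49 + 12 = 61.
  i=4: a_4=6, p_4 = 6*676 + 543 = 4599, q_4 = 6*61 + 49 = 415.
  i=5: a_5=6, p_5 = 6*4599 + 676 = 28270, q_5 = 6*415 + 61 = 2551.
  i=6: a_6=8, p_6 = 8*28270 + 4599 = 230759, q_6 = 8*2551 + 415 = 20823.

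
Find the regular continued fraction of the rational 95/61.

Run the Euclidean algorithm on 95 and 61; the successive quotients are the partial quotients a_0, a_1, ... (each step inverts the fractional part left over by the previous one):
  95 = 1*61 + 34, so a_0 = 1.
  61 = 1*34 + 27, so a_1 = 1.
  34 = 1*27 + 7, so a_2 = 1.
  27 = 3*7 + 6, so a_3 = 3.
  7 = 1*6 + 1, so a_4 = 1.
  6 = 6*1 + 0, so a_5 = 6.
The remainder reaches 0 after 6 divisions, so the expansion has 6 partial quotients, read off in order.

[1; 1, 1, 3, 1, 6]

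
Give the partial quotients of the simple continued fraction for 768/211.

Run the Euclidean algorithm on 768 and 211; the successive quotients are the partial quotients a_0, a_1, ... (each step inverts the fractional part left over by the previous one):
  768 = 3*211 + 135, so a_0 = 3.
  211 = 1*135 + 76, so a_1 = 1.
  135 = 1*76 + 59, so a_2 = 1.
  76 = 1*59 + 17, so a_3 = 1.
  59 = 3*17 + 8, so a_4 = 3.
  17 = 2*8 + 1, so a_5 = 2.
  8 = 8*1 + 0, so a_6 = 8.
The remainder reaches 0 after 7 divisions, so the expansion has 7 partial quotients, read off in order.

[3; 1, 1, 1, 3, 2, 8]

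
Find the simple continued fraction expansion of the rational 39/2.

Run the Euclidean algorithm on 39 and 2; the successive quotients are the partial quotients a_0, a_1, ... (each step inverts the fractional part left over by the previous one):
  39 = 19*2 + 1, so a_0 = 19.
  2 = 2*1 + 0, so a_1 = 2.
The remainder reaches 0 after 2 divisions, so the expansion has 2 partial quotients, read off in order.

[19; 2]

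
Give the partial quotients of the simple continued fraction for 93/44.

[2; 8, 1, 4]

Run the Euclidean algorithm on 93 and 44; the successive quotients are the partial quotients a_0, a_1, ... (each step inverts the fractional part left over by the previous one):
  93 = 2*44 + 5, so a_0 = 2.
  44 = 8*5 + 4, so a_1 = 8.
  5 = 1*4 + 1, so a_2 = 1.
  4 = 4*1 + 0, so a_3 = 4.
The remainder reaches 0 after 4 divisions, so the expansion has 4 partial quotients, read off in order.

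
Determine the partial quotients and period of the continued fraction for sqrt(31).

[5; (1, 1, 3, 5, 3, 1, 1, 10)]

Write x_i = (sqrt(31) + m_i)/d_i with (m_0, d_0) = (0, 1). a_0 = floor(sqrt(31)) = 5, since 5^2 = 25 <= 31 < 36 = 6^2.
Iterate m_{i+1} = d_i*a_i - m_i, d_{i+1} = (31 - m_{i+1}^2)/d_i, a_{i+1} = floor((a_0 + m_{i+1})/d_{i+1}):
  m_1 = 1*5 - 0 = 5, d_1 = (31 - 5^2)/1 = 6/1 = 6, a_1 = floor((5 + 5)/6) = 1.
  m_2 = 6*1 - 5 = 1, d_2 = (31 - 1^2)/6 = 30/6 = 5, a_2 = floor((5 + 1)/5) = 1.
  m_3 = 5*1 - 1 = 4, d_3 = (31 - 4^2)/5 = 15/5 = 3, a_3 = floor((5 + 4)/3) = 3.
  m_4 = 3*3 - 4 = 5, d_4 = (31 - 5^2)/3 = 6/3 = 2, a_4 = floor((5 + 5)/2) = 5.
  m_5 = 2*5 - 5 = 5, d_5 = (31 - 5^2)/2 = 6/2 = 3, a_5 = floor((5 + 5)/3) = 3.
  m_6 = 3*3 - 5 = 4, d_6 = (31 - 4^2)/3 = 15/3 = 5, a_6 = floor((5 + 4)/5) = 1.
  m_7 = 5*1 - 4 = 1, d_7 = (31 - 1^2)/5 = 30/5 = 6, a_7 = floor((5 + 1)/6) = 1.
  m_8 = 6*1 - 1 = 5, d_8 = (31 - 5^2)/6 = 6/6 = 1, a_8 = floor((5 + 5)/1) = 10.
  m_9 = 1*10 - 5 = 5, d_9 = (31 - 5^2)/1 = 6/1 = 6: (m_9, d_9) = (m_1, d_1) = (5, 6), so from here the quotients repeat a_1, ..., a_8; the period length is 8.
Hence the expansion of sqrt(31) is a_0 = 5 followed by the repeating block 1, 1, 3, 5, 3, 1, 1, 10 (period 8).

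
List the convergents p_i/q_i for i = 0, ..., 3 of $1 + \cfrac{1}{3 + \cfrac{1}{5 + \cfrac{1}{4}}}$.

Using the convergent recurrence p_i = a_i*p_{i-1} + p_{i-2}, q_i = a_i*q_{i-1} + q_{i-2} with p_{-2}=0, p_{-1}=1, q_{-2}=1, q_{-1}=0:
  i=0: a_0=1, p_0 = 1*1 + 0 = 1, q_0 = 1*0 + 1 = 1.
  i=1: a_1=3, p_1 = 3*1 + 1 = 4, q_1 = 3*1 + 0 = 3.
  i=2: a_2=5, p_2 = 5*4 + 1 = 21, q_2 = 5*3 + 1 = 16.
  i=3: a_3=4, p_3 = 4*21 + 4 = 88, q_3 = 4*16 + 3 = 67.

1/1, 4/3, 21/16, 88/67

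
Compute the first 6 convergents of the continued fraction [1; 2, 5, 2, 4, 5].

Using the convergent recurrence p_i = a_i*p_{i-1} + p_{i-2}, q_i = a_i*q_{i-1} + q_{i-2} with p_{-2}=0, p_{-1}=1, q_{-2}=1, q_{-1}=0:
  i=0: a_0=1, p_0 = 1*1 + 0 = 1, q_0 = 1*0 + 1 = 1.
  i=1: a_1=2, p_1 = 2*1 + 1 = 3, q_1 = 2*1 + 0 = 2.
  i=2: a_2=5, p_2 = 5*3 + 1 = 16, q_2 = 5*2 + 1 = 11.
  i=3: a_3=2, p_3 = 2*16 + 3 = 35, q_3 = 2*11 + 2 = 24.
  i=4: a_4=4, p_4 = 4*35 + 16 = 156, q_4 = 4*24 + 11 = 107.
  i=5: a_5=5, p_5 = 5*156 + 35 = 815, q_5 = 5*107 + 24 = 559.

1/1, 3/2, 16/11, 35/24, 156/107, 815/559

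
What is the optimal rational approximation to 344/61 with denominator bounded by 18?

62/11

Expand x = 344/61 as a continued fraction with the Euclidean algorithm:
  344 = 5*61 + 39, so a_0 = 5.
  61 = 1*39 + 22, so a_1 = 1.
  39 = 1*22 + 17, so a_2 = 1.
  22 = 1*17 + 5, so a_3 = 1.
  17 = 3*5 + 2, so a_4 = 3.
  5 = 2*2 + 1, so a_5 = 2.
  2 = 2*1 + 0, so a_6 = 2.
so x = [5; 1, 1, 1, 3, 2, 2].
Convergents (p_i = a_i*p_{i-1} + p_{i-2}, q_i = a_i*q_{i-1} + q_{i-2} with p_{-2}=0, p_{-1}=1, q_{-2}=1, q_{-1}=0), until the denominator exceeds 18:
  i=0: a_0=5, p_0 = 5*1 + 0 = 5, q_0 = 5*0 + 1 = 1.
  i=1: a_1=1, p_1 = 1*5 + 1 = 6, q_1 = 1*1 + 0 = 1.
  i=2: a_2=1, p_2 = 1*6 + 5 = 11, q_2 = 1*1 + 1 = 2.
  i=3: a_3=1, p_3 = 1*11 + 6 = 17, q_3 = 1*2 + 1 = 3.
  i=4: a_4=3, p_4 = 3*17 + 11 = 62, q_4 = 3*3 + 2 = 11.
  i=5: a_5=2, p_5 = 2*62 + 17 = 141, q_5 = 2*11 + 3 = 25.
q_5 = 25 > 18, so the last convergent with denominator <= 18 is p_4/q_4 = 62/11.
The closest fraction with denominator <= 18 is either p_4/q_4 or the intermediate fraction (k*p_4 + p_3)/(k*q_4 + q_3) with the largest k >= 1 whose denominator stays <= 18; these approach x as k grows, and every other convergent or intermediate fraction in range is farther away.
Largest k: floor((18 - q_3)/q_4) = floor((18 - 3)/11) = 1.
That gives (1*62 + 17)/(1*11 + 3) = 79/14.
Compare the errors: |x - 62/11| = |344*11 - 62*61|/(61*11) = 2/671, and |x - 79/14| = |344*14 - 79*61|/(61*14) = 3/854.
Cross-multiplying, 2*854 = 1708 < 2013 = 3*671, so 2/671 is smaller: the convergent 62/11 is closer to x than 79/14.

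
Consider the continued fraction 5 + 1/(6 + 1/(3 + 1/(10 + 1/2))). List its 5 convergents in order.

5/1, 31/6, 98/19, 1011/196, 2120/411

Using the convergent recurrence p_i = a_i*p_{i-1} + p_{i-2}, q_i = a_i*q_{i-1} + q_{i-2} with p_{-2}=0, p_{-1}=1, q_{-2}=1, q_{-1}=0:
  i=0: a_0=5, p_0 = 5*1 + 0 = 5, q_0 = 5*0 + 1 = 1.
  i=1: a_1=6, p_1 = 6*5 + 1 = 31, q_1 = 6*1 + 0 = 6.
  i=2: a_2=3, p_2 = 3*31 + 5 = 98, q_2 = 3*6 + 1 = 19.
  i=3: a_3=10, p_3 = 10*98 + 31 = 1011, q_3 = 10*19 + 6 = 196.
  i=4: a_4=2, p_4 = 2*1011 + 98 = 2120, q_4 = 2*196 + 19 = 411.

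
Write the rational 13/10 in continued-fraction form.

Run the Euclidean algorithm on 13 and 10; the successive quotients are the partial quotients a_0, a_1, ... (each step inverts the fractional part left over by the previous one):
  13 = 1*10 + 3, so a_0 = 1.
  10 = 3*3 + 1, so a_1 = 3.
  3 = 3*1 + 0, so a_2 = 3.
The remainder reaches 0 after 3 divisions, so the expansion has 3 partial quotients, read off in order.

[1; 3, 3]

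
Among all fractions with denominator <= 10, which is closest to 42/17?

22/9

Expand x = 42/17 as a continued fraction with the Euclidean algorithm:
  42 = 2*17 + 8, so a_0 = 2.
  17 = 2*8 + 1, so a_1 = 2.
  8 = 8*1 + 0, so a_2 = 8.
so x = [2; 2, 8].
Convergents (p_i = a_i*p_{i-1} + p_{i-2}, q_i = a_i*q_{i-1} + q_{i-2} with p_{-2}=0, p_{-1}=1, q_{-2}=1, q_{-1}=0), until the denominator exceeds 10:
  i=0: a_0=2, p_0 = 2*1 + 0 = 2, q_0 = 2*0 + 1 = 1.
  i=1: a_1=2, p_1 = 2*2 + 1 = 5, q_1 = 2*1 + 0 = 2.
  i=2: a_2=8, p_2 = 8*5 + 2 = 42, q_2 = 8*2 + 1 = 17.
q_2 = 17 > 10, so the last convergent with denominator <= 10 is p_1/q_1 = 5/2.
The closest fraction with denominator <= 10 is either p_1/q_1 or the intermediate fraction (k*p_1 + p_0)/(k*q_1 + q_0) with the largest k >= 1 whose denominator stays <= 10; these approach x as k grows, and every other convergent or intermediate fraction in range is farther away.
Largest k: floor((10 - q_0)/q_1) = floor((10 - 1)/2) = 4.
That gives (4*5 + 2)/(4*2 + 1) = 22/9.
Compare the errors: |x - 5/2| = |42*2 - 5*17|/(17*2) = 1/34, and |x - 22/9| = |42*9 - 22*17|/(17*9) = 4/153.
Cross-multiplying, 4*34 = 136 < 153 = 1*153, so 4/153 is smaller: the intermediate fraction 22/9 is closer to x than 5/2.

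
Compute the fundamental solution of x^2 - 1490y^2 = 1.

First expand sqrt(1490) as a continued fraction. With x_i = (sqrt(1490) + m_i)/d_i and (m_0, d_0) = (0, 1): a_0 = floor(sqrt(1490)) = 38, since 38^2 = 1444 <= 1490 < 1521 = 39^2.
Iterate m_{i+1} = d_i*a_i - m_i, d_{i+1} = (1490 - m_{i+1}^2)/d_i, a_{i+1} = floor((a_0 + m_{i+1})/d_{i+1}):
  m_1 = 1*38 - 0 = 38, d_1 = (1490 - 38^2)/1 = 46/1 = 46, a_1 = floor((38 + 38)/46) = 1.
  m_2 = 46*1 - 38 = 8, d_2 = (1490 - 8^2)/46 = 1426/46 = 31, a_2 = floor((38 + 8)/31) = 1.
  m_3 = 31*1 - 8 = 23, d_3 = (1490 - 23^2)/31 = 961/31 = 31, a_3 = floor((38 + 23)/31) = 1.
  m_4 = 31*1 - 23 = 8, d_4 = (1490 - 8^2)/31 = 1426/31 = 46, a_4 = floor((38 + 8)/46) = 1.
  m_5 = 46*1 - 8 = 38, d_5 = (1490 - 38^2)/46 = 46/46 = 1, a_5 = floor((38 + 38)/1) = 76.
  m_6 = 1*76 - 38 = 38, d_6 = (1490 - 38^2)/1 = 46/1 = 46: (m_6, d_6) = (m_1, d_1) = (38, 46), so from here the quotients repeat a_1, ..., a_5; the period length is 5.
So sqrt(1490) = [38; (1, 1, 1, 1, 76)] with period length k = 5.
k is odd, so (p_{k-1}, q_{k-1}) only solves x^2 - 1490y^2 = -1 and the fundamental solution of x^2 - 1490y^2 = 1 is (p_{2k-1}, q_{2k-1}) = (p_9, q_9); compute convergents through index 9, running through the period twice.
Convergents (p_i = a_i*p_{i-1} + p_{i-2}, q_i = a_i*q_{i-1} + q_{i-2} with p_{-2}=0, p_{-1}=1, q_{-2}=1, q_{-1}=0):
  i=0: a_0=38, p_0 = 38*1 + 0 = 38, q_0 = 38*0 + 1 = 1.
  i=1: a_1=1, p_1 = 1*38 + 1 = 39, q_1 = 1*1 + 0 = 1.
  i=2: a_2=1, p_2 = 1*39 + 38 = 77, q_2 = 1*1 + 1 = 2.
  i=3: a_3=1, p_3 = 1*77 + 39 = 116, q_3 = 1*2 + 1 = 3.
  i=4: a_4=1, p_4 = 1*116 + 77 = 193, q_4 = 1*3 + 2 = 5.
  i=5: a_5=76, p_5 = 76*193 + 116 = 14784, q_5 = 76*5 + 3 = 383.
  i=6: a_6=1, p_6 = 1*14784 + 193 = 14977, q_6 = 1*383 + 5 = 388.
  i=7: a_7=1, p_7 = 1*14977 + 14784 = 29761, q_7 = 1*388 + 383 = 771.
  i=8: a_8=1, p_8 = 1*29761 + 14977 = 44738, q_8 = 1*771 + 388 = 1159.
  i=9: a_9=1, p_9 = 1*44738 + 29761 = 74499, q_9 = 1*1159 + 771 = 1930.
Indeed p_4^2 - 1490*q_4^2 = 37249 - 37250 = -1, not +1.
Check: 74499^2 - 1490*1930^2 = 5550101001 - 5550101000 = 1, so (x, y) = (74499, 1930) solves the equation, and by the theorem it is the least positive solution.

(x, y) = (74499, 1930)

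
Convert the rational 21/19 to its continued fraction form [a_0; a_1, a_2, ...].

[1; 9, 2]

Run the Euclidean algorithm on 21 and 19; the successive quotients are the partial quotients a_0, a_1, ... (each step inverts the fractional part left over by the previous one):
  21 = 1*19 + 2, so a_0 = 1.
  19 = 9*2 + 1, so a_1 = 9.
  2 = 2*1 + 0, so a_2 = 2.
The remainder reaches 0 after 3 divisions, so the expansion has 3 partial quotients, read off in order.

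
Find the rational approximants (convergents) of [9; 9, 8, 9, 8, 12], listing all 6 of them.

9/1, 82/9, 665/73, 6067/666, 49201/5401, 596479/65478

Using the convergent recurrence p_i = a_i*p_{i-1} + p_{i-2}, q_i = a_i*q_{i-1} + q_{i-2} with p_{-2}=0, p_{-1}=1, q_{-2}=1, q_{-1}=0:
  i=0: a_0=9, p_0 = 9*1 + 0 = 9, q_0 = 9*0 + 1 = 1.
  i=1: a_1=9, p_1 = 9*9 + 1 = 82, q_1 = 9*1 + 0 = 9.
  i=2: a_2=8, p_2 = 8*82 + 9 = 665, q_2 = 8*9 + 1 = 73.
  i=3: a_3=9, p_3 = 9*665 + 82 = 6067, q_3 = 9*73 + 9 = 666.
  i=4: a_4=8, p_4 = 8*6067 + 665 = 49201, q_4 = 8*666 + 73 = 5401.
  i=5: a_5=12, p_5 = 12*49201 + 6067 = 596479, q_5 = 12*5401 + 666 = 65478.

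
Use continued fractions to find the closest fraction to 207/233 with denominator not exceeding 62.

Expand x = 207/233 as a continued fraction with the Euclidean algorithm:
  207 = 0*233 + 207, so a_0 = 0.
  233 = 1*207 + 26, so a_1 = 1.
  207 = 7*26 + 25, so a_2 = 7.
  26 = 1*25 + 1, so a_3 = 1.
  25 = 25*1 + 0, so a_4 = 25.
so x = [0; 1, 7, 1, 25].
Convergents (p_i = a_i*p_{i-1} + p_{i-2}, q_i = a_i*q_{i-1} + q_{i-2} with p_{-2}=0, p_{-1}=1, q_{-2}=1, q_{-1}=0), until the denominator exceeds 62:
  i=0: a_0=0, p_0 = 0*1 + 0 = 0, q_0 = 0*0 + 1 = 1.
  i=1: a_1=1, p_1 = 1*0 + 1 = 1, q_1 = 1*1 + 0 = 1.
  i=2: a_2=7, p_2 = 7*1 + 0 = 7, q_2 = 7*1 + 1 = 8.
  i=3: a_3=1, p_3 = 1*7 + 1 = 8, q_3 = 1*8 + 1 = 9.
  i=4: a_4=25, p_4 = 25*8 + 7 = 207, q_4 = 25*9 + 8 = 233.
q_4 = 233 > 62, so the last convergent with denominator <= 62 is p_3/q_3 = 8/9.
The closest fraction with denominator <= 62 is either p_3/q_3 or the intermediate fraction (k*p_3 + p_2)/(k*q_3 + q_2) with the largest k >= 1 whose denominator stays <= 62; these approach x as k grows, and every other convergent or intermediate fraction in range is farther away.
Largest k: floor((62 - q_2)/q_3) = floor((62 - 8)/9) = 6.
That gives (6*8 + 7)/(6*9 + 8) = 55/62.
Compare the errors: |x - 8/9| = |207*9 - 8*233|/(233*9) = 1/2097, and |x - 55/62| = |207*62 - 55*233|/(233*62) = 19/14446.
Cross-multiplying, 1*14446 = 14446 < 39843 = 19*2097, so 1/2097 is smaller: the convergent 8/9 is closer to x than 55/62.

8/9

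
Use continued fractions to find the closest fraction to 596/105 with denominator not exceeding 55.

193/34

Expand x = 596/105 as a continued fraction with the Euclidean algorithm:
  596 = 5*105 + 71, so a_0 = 5.
  105 = 1*71 + 34, so a_1 = 1.
  71 = 2*34 + 3, so a_2 = 2.
  34 = 11*3 + 1, so a_3 = 11.
  3 = 3*1 + 0, so a_4 = 3.
so x = [5; 1, 2, 11, 3].
Convergents (p_i = a_i*p_{i-1} + p_{i-2}, q_i = a_i*q_{i-1} + q_{i-2} with p_{-2}=0, p_{-1}=1, q_{-2}=1, q_{-1}=0), until the denominator exceeds 55:
  i=0: a_0=5, p_0 = 5*1 + 0 = 5, q_0 = 5*0 + 1 = 1.
  i=1: a_1=1, p_1 = 1*5 + 1 = 6, q_1 = 1*1 + 0 = 1.
  i=2: a_2=2, p_2 = 2*6 + 5 = 17, q_2 = 2*1 + 1 = 3.
  i=3: a_3=11, p_3 = 11*17 + 6 = 193, q_3 = 11*3 + 1 = 34.
  i=4: a_4=3, p_4 = 3*193 + 17 = 596, q_4 = 3*34 + 3 = 105.
q_4 = 105 > 55, so the last convergent with denominator <= 55 is p_3/q_3 = 193/34.
The closest fraction with denominator <= 55 is either p_3/q_3 or the intermediate fraction (k*p_3 + p_2)/(k*q_3 + q_2) with the largest k >= 1 whose denominator stays <= 55; these approach x as k grows, and every other convergent or intermediate fraction in range is farther away.
Largest k: floor((55 - q_2)/q_3) = floor((55 - 3)/34) = 1.
That gives (1*193 + 17)/(1*34 + 3) = 210/37.
Compare the errors: |x - 193/34| = |596*34 - 193*105|/(105*34) = 1/3570, and |x - 210/37| = |596*37 - 210*105|/(105*37) = 2/3885.
Cross-multiplying, 1*3885 = 3885 < 7140 = 2*3570, so 1/3570 is smaller: the convergent 193/34 is closer to x than 210/37.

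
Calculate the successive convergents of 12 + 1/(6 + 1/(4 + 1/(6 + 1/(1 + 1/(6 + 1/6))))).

Using the convergent recurrence p_i = a_i*p_{i-1} + p_{i-2}, q_i = a_i*q_{i-1} + q_{i-2} with p_{-2}=0, p_{-1}=1, q_{-2}=1, q_{-1}=0:
  i=0: a_0=12, p_0 = 12*1 + 0 = 12, q_0 = 12*0 + 1 = 1.
  i=1: a_1=6, p_1 = 6*12 + 1 = 73, q_1 = 6*1 + 0 = 6.
  i=2: a_2=4, p_2 = 4*73 + 12 = 304, q_2 = 4*6 + 1 = 25.
  i=3: a_3=6, p_3 = 6*304 + 73 = 1897, q_3 = 6*25 + 6 = 156.
  i=4: a_4=1, p_4 = 1*1897 + 304 = 2201, q_4 = 1*156 + 25 = 181.
  i=5: a_5=6, p_5 = 6*2201 + 1897 = 15103, q_5 = 6*181 + 156 = 1242.
  i=6: a_6=6, p_6 = 6*15103 + 2201 = 92819, q_6 = 6*1242 + 181 = 7633.

12/1, 73/6, 304/25, 1897/156, 2201/181, 15103/1242, 92819/7633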